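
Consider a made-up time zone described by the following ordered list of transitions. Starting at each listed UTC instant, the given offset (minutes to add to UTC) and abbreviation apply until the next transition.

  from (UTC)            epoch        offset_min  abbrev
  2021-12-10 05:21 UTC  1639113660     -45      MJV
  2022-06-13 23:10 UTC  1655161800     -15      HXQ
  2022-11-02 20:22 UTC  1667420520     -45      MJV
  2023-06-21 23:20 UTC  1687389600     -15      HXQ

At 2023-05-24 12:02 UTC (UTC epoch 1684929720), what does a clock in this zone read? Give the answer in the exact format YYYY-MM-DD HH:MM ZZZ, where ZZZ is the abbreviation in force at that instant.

2023-05-24 11:17 MJV

Query: 2023-05-24 12:02 UTC
Rule 3/4 (MJV, -00:45): 2022-11-02 20:22 UTC ≤ query < 2023-06-21 23:20 UTC
12·60 + 2 - 45 = 677 min
677 = 0·1440 + 677; 677 = 11·60 + 17 → 11:17, same day
→ 2023-05-24 11:17 MJV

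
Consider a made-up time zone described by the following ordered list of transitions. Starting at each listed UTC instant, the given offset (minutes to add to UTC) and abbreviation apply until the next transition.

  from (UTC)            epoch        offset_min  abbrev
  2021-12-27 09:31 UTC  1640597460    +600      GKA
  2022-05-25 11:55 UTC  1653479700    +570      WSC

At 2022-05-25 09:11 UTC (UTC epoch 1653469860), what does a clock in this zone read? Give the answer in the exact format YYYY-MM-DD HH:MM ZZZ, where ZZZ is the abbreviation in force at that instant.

2022-05-25 19:11 GKA

Query: 2022-05-25 09:11 UTC
Rule 1/2 (GKA, +10:00): 2021-12-27 09:31 UTC ≤ query < 2022-05-25 11:55 UTC
9·60 + 11 + 600 = 1151 min
1151 = 0·1440 + 1151; 1151 = 19·60 + 11 → 19:11, same day
→ 2022-05-25 19:11 GKA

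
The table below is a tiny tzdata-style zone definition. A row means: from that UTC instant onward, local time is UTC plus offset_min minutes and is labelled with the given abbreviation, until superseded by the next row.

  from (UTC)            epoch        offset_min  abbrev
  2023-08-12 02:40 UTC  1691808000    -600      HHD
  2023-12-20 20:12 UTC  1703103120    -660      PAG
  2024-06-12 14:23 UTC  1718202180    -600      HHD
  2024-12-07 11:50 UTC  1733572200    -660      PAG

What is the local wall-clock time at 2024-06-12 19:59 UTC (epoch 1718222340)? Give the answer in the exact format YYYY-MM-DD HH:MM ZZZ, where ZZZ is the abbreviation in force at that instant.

Query: 2024-06-12 19:59 UTC
Rule 3/4 (HHD, -10:00): 2024-06-12 14:23 UTC ≤ query < 2024-12-07 11:50 UTC
19·60 + 59 - 600 = 599 min
599 = 0·1440 + 599; 599 = 9·60 + 59 → 09:59, same day
→ 2024-06-12 09:59 HHD

2024-06-12 09:59 HHD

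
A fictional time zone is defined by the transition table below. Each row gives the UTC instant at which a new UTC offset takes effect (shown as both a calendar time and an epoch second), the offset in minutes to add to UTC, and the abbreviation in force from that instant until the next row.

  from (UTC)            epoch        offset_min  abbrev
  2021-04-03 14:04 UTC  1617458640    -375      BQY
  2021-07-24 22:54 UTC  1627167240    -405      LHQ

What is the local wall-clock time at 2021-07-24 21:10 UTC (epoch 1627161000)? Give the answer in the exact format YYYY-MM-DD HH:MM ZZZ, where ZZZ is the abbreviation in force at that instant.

2021-07-24 14:55 BQY

Query: 2021-07-24 21:10 UTC
Rule 1/2 (BQY, -06:15): 2021-04-03 14:04 UTC ≤ query < 2021-07-24 22:54 UTC
21·60 + 10 - 375 = 895 min
895 = 0·1440 + 895; 895 = 14·60 + 55 → 14:55, same day
→ 2021-07-24 14:55 BQY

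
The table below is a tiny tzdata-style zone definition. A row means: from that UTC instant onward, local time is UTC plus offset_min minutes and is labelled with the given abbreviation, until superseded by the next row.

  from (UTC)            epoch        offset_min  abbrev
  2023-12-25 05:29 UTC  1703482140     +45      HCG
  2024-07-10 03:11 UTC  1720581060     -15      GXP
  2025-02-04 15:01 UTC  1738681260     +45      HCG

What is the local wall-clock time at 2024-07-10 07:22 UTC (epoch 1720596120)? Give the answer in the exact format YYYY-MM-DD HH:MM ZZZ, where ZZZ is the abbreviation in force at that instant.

Query: 2024-07-10 07:22 UTC
Rule 2/3 (GXP, -00:15): 2024-07-10 03:11 UTC ≤ query < 2025-02-04 15:01 UTC
7·60 + 22 - 15 = 427 min
427 = 0·1440 + 427; 427 = 7·60 + 7 → 07:07, same day
→ 2024-07-10 07:07 GXP

2024-07-10 07:07 GXP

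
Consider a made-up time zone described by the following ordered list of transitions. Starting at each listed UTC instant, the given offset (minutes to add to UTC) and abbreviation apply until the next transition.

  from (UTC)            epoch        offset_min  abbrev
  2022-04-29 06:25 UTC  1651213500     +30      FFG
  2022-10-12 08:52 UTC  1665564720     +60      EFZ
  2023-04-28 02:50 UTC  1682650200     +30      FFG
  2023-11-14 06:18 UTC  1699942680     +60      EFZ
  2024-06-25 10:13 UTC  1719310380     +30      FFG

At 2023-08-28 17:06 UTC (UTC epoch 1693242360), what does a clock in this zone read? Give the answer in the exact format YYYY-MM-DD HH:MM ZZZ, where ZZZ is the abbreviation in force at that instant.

2023-08-28 17:36 FFG

Query: 2023-08-28 17:06 UTC
Rule 3/5 (FFG, +00:30): 2023-04-28 02:50 UTC ≤ query < 2023-11-14 06:18 UTC
17·60 + 6 + 30 = 1056 min
1056 = 0·1440 + 1056; 1056 = 17·60 + 36 → 17:36, same day
→ 2023-08-28 17:36 FFG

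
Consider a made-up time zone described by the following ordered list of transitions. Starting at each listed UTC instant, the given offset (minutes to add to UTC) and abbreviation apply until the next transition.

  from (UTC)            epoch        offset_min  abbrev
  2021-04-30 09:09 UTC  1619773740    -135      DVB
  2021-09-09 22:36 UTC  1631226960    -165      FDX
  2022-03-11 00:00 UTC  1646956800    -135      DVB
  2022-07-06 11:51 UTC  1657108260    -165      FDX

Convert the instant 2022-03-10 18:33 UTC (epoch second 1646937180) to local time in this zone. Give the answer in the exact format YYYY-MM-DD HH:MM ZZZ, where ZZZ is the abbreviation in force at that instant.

2022-03-10 15:48 FDX

Query: 2022-03-10 18:33 UTC
Rule 2/4 (FDX, -02:45): 2021-09-09 22:36 UTC ≤ query < 2022-03-11 00:00 UTC
18·60 + 33 - 165 = 948 min
948 = 0·1440 + 948; 948 = 15·60 + 48 → 15:48, same day
→ 2022-03-10 15:48 FDX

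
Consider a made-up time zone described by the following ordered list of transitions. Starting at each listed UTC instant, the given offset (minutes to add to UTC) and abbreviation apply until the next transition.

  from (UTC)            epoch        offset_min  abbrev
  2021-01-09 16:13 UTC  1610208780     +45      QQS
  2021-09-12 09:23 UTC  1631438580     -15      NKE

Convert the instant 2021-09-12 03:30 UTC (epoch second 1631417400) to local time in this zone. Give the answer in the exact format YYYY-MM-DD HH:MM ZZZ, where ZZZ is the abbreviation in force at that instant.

Query: 2021-09-12 03:30 UTC
Rule 1/2 (QQS, +00:45): 2021-01-09 16:13 UTC ≤ query < 2021-09-12 09:23 UTC
3·60 + 30 + 45 = 255 min
255 = 0·1440 + 255; 255 = 4·60 + 15 → 04:15, same day
→ 2021-09-12 04:15 QQS

2021-09-12 04:15 QQS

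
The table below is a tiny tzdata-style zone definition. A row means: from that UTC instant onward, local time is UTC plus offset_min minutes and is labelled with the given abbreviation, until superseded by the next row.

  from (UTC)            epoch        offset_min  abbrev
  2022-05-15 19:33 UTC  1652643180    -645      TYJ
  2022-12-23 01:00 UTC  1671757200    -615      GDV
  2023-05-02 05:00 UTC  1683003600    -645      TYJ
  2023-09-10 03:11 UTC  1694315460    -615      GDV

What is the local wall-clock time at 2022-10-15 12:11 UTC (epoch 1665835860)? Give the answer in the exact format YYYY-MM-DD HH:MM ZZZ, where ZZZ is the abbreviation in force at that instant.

Query: 2022-10-15 12:11 UTC
Rule 1/4 (TYJ, -10:45): 2022-05-15 19:33 UTC ≤ query < 2022-12-23 01:00 UTC
12·60 + 11 - 645 = 86 min
86 = 0·1440 + 86; 86 = 1·60 + 26 → 01:26, same day
→ 2022-10-15 01:26 TYJ

2022-10-15 01:26 TYJ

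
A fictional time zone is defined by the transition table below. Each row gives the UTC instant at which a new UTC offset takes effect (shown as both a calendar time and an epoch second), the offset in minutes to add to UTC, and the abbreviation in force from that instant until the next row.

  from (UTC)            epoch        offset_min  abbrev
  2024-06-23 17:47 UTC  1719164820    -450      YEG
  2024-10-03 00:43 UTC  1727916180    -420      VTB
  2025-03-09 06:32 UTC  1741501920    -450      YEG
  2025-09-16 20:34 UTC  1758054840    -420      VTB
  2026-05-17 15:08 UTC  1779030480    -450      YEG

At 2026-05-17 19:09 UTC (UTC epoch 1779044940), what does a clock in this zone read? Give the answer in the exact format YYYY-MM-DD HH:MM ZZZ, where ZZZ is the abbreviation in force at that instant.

2026-05-17 11:39 YEG

Query: 2026-05-17 19:09 UTC
Rule 5/5 (YEG, -07:30): 2026-05-17 15:08 UTC ≤ query < +∞
19·60 + 9 - 450 = 699 min
699 = 0·1440 + 699; 699 = 11·60 + 39 → 11:39, same day
→ 2026-05-17 11:39 YEG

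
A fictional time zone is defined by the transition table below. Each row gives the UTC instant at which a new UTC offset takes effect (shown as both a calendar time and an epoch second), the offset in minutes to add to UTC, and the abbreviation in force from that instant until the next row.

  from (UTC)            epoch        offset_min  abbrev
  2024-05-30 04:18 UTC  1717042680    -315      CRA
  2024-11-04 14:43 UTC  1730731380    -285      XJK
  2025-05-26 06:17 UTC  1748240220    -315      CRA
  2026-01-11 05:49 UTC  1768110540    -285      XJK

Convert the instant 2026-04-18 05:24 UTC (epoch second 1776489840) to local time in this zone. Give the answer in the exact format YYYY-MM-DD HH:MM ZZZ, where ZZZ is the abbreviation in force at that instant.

2026-04-18 00:39 XJK

Query: 2026-04-18 05:24 UTC
Rule 4/4 (XJK, -04:45): 2026-01-11 05:49 UTC ≤ query < +∞
5·60 + 24 - 285 = 39 min
39 = 0·1440 + 39; 39 = 0·60 + 39 → 00:39, same day
→ 2026-04-18 00:39 XJK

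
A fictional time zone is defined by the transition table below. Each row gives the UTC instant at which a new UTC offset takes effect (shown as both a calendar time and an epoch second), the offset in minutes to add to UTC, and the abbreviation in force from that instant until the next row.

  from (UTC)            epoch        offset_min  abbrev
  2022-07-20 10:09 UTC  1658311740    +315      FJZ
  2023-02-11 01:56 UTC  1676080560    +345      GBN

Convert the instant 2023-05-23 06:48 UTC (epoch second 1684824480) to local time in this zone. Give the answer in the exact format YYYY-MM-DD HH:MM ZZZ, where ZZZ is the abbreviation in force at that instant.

2023-05-23 12:33 GBN

Query: 2023-05-23 06:48 UTC
Rule 2/2 (GBN, +05:45): 2023-02-11 01:56 UTC ≤ query < +∞
6·60 + 48 + 345 = 753 min
753 = 0·1440 + 753; 753 = 12·60 + 33 → 12:33, same day
→ 2023-05-23 12:33 GBN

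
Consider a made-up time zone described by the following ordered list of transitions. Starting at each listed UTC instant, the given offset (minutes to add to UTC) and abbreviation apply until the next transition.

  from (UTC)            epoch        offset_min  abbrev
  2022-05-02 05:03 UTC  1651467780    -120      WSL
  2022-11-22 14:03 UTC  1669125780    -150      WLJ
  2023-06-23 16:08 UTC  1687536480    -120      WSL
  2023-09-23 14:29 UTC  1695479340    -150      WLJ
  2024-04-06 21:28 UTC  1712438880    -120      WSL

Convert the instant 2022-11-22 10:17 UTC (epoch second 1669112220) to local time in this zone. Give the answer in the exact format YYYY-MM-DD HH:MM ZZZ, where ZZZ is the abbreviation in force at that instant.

Query: 2022-11-22 10:17 UTC
Rule 1/5 (WSL, -02:00): 2022-05-02 05:03 UTC ≤ query < 2022-11-22 14:03 UTC
10·60 + 17 - 120 = 497 min
497 = 0·1440 + 497; 497 = 8·60 + 17 → 08:17, same day
→ 2022-11-22 08:17 WSL

2022-11-22 08:17 WSL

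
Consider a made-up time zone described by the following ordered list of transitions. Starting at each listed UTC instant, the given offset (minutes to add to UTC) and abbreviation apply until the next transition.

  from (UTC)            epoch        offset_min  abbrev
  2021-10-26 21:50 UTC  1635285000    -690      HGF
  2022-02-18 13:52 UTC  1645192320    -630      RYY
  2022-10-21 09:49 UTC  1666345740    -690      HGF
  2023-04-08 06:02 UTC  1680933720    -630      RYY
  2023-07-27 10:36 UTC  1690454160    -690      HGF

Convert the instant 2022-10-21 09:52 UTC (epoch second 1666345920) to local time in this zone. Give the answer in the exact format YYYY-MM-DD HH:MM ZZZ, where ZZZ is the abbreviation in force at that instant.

Query: 2022-10-21 09:52 UTC
Rule 3/5 (HGF, -11:30): 2022-10-21 09:49 UTC ≤ query < 2023-04-08 06:02 UTC
9·60 + 52 - 690 = -98 min
-98 = -1·1440 + 1342; 1342 = 22·60 + 22 → 22:22, 2022-10-21 - 1 day = 2022-10-20
→ 2022-10-20 22:22 HGF

2022-10-20 22:22 HGF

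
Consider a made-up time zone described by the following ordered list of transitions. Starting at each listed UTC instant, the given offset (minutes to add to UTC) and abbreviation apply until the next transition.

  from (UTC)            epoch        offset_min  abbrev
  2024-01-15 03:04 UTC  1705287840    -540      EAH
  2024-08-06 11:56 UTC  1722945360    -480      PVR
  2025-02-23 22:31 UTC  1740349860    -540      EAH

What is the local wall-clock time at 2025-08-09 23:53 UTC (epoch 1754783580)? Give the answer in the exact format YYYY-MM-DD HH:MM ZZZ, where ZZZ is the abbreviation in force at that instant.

Query: 2025-08-09 23:53 UTC
Rule 3/3 (EAH, -09:00): 2025-02-23 22:31 UTC ≤ query < +∞
23·60 + 53 - 540 = 893 min
893 = 0·1440 + 893; 893 = 14·60 + 53 → 14:53, same day
→ 2025-08-09 14:53 EAH

2025-08-09 14:53 EAH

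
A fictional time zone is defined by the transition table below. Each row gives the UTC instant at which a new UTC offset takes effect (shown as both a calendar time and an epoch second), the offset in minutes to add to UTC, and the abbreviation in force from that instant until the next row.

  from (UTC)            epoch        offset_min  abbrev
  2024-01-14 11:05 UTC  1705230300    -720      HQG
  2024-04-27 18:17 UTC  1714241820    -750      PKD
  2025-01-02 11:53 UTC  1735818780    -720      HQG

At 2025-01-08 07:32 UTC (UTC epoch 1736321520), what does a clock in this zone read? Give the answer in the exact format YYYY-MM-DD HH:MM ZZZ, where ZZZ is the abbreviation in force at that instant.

2025-01-07 19:32 HQG

Query: 2025-01-08 07:32 UTC
Rule 3/3 (HQG, -12:00): 2025-01-02 11:53 UTC ≤ query < +∞
7·60 + 32 - 720 = -268 min
-268 = -1·1440 + 1172; 1172 = 19·60 + 32 → 19:32, 2025-01-08 - 1 day = 2025-01-07
→ 2025-01-07 19:32 HQG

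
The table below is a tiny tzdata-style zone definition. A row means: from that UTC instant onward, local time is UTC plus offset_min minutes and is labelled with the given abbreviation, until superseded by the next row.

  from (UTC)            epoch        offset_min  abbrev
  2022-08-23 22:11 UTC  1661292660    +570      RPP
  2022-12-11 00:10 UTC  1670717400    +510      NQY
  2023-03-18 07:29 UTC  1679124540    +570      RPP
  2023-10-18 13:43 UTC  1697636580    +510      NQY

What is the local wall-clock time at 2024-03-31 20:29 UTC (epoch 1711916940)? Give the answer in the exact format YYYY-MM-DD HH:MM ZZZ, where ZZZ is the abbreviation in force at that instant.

Query: 2024-03-31 20:29 UTC
Rule 4/4 (NQY, +08:30): 2023-10-18 13:43 UTC ≤ query < +∞
20·60 + 29 + 510 = 1739 min
1739 = 1·1440 + 299; 299 = 4·60 + 59 → 04:59, 2024-03-31 + 1 day = 2024-04-01
→ 2024-04-01 04:59 NQY

2024-04-01 04:59 NQY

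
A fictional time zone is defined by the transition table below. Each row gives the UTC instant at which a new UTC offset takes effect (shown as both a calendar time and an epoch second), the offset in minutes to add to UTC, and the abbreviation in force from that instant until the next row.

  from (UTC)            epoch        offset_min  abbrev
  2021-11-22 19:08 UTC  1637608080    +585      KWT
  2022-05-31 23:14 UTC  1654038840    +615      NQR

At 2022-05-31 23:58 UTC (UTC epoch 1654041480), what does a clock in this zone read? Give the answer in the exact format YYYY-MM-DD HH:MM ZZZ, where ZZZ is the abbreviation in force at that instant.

Query: 2022-05-31 23:58 UTC
Rule 2/2 (NQR, +10:15): 2022-05-31 23:14 UTC ≤ query < +∞
23·60 + 58 + 615 = 2053 min
2053 = 1·1440 + 613; 613 = 10·60 + 13 → 10:13, 2022-05-31 + 1 day = 2022-06-01
→ 2022-06-01 10:13 NQR

2022-06-01 10:13 NQR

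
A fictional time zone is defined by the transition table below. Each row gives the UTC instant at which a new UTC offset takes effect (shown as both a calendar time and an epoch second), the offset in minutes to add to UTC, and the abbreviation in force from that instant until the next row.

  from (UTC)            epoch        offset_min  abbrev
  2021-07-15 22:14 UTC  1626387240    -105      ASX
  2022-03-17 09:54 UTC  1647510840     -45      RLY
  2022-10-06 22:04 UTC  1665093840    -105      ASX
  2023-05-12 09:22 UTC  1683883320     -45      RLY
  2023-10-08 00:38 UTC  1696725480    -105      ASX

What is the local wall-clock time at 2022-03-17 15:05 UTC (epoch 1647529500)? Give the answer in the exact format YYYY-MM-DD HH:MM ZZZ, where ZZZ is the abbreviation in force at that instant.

Query: 2022-03-17 15:05 UTC
Rule 2/5 (RLY, -00:45): 2022-03-17 09:54 UTC ≤ query < 2022-10-06 22:04 UTC
15·60 + 5 - 45 = 860 min
860 = 0·1440 + 860; 860 = 14·60 + 20 → 14:20, same day
→ 2022-03-17 14:20 RLY

2022-03-17 14:20 RLY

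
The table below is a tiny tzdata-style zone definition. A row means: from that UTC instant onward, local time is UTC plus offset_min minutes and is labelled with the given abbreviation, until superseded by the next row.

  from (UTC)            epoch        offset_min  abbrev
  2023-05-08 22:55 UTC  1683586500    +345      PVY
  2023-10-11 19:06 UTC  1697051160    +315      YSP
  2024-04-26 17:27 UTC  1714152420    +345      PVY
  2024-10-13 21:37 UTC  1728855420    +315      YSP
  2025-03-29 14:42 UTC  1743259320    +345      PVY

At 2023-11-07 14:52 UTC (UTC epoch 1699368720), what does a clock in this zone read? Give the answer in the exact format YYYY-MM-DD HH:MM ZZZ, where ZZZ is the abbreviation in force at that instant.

2023-11-07 20:07 YSP

Query: 2023-11-07 14:52 UTC
Rule 2/5 (YSP, +05:15): 2023-10-11 19:06 UTC ≤ query < 2024-04-26 17:27 UTC
14·60 + 52 + 315 = 1207 min
1207 = 0·1440 + 1207; 1207 = 20·60 + 7 → 20:07, same day
→ 2023-11-07 20:07 YSP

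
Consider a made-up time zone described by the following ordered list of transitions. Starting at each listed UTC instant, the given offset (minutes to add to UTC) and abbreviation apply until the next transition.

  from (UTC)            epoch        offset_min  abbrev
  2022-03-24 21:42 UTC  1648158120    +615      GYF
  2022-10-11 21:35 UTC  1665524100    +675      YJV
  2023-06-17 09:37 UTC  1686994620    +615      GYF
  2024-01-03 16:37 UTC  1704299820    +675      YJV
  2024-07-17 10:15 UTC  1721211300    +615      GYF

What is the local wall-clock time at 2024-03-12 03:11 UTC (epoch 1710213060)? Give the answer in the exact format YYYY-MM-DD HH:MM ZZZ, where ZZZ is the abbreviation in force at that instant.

2024-03-12 14:26 YJV

Query: 2024-03-12 03:11 UTC
Rule 4/5 (YJV, +11:15): 2024-01-03 16:37 UTC ≤ query < 2024-07-17 10:15 UTC
3·60 + 11 + 675 = 866 min
866 = 0·1440 + 866; 866 = 14·60 + 26 → 14:26, same day
→ 2024-03-12 14:26 YJV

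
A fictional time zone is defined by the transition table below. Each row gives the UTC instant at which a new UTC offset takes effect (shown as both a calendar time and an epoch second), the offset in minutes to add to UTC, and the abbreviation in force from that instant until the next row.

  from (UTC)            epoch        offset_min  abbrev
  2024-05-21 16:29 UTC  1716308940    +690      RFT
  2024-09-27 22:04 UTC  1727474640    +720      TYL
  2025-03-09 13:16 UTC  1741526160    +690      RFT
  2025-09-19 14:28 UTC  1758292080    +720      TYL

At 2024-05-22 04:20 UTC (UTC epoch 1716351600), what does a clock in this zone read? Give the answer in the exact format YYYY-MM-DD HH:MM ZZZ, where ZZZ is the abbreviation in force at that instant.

Query: 2024-05-22 04:20 UTC
Rule 1/4 (RFT, +11:30): 2024-05-21 16:29 UTC ≤ query < 2024-09-27 22:04 UTC
4·60 + 20 + 690 = 950 min
950 = 0·1440 + 950; 950 = 15·60 + 50 → 15:50, same day
→ 2024-05-22 15:50 RFT

2024-05-22 15:50 RFT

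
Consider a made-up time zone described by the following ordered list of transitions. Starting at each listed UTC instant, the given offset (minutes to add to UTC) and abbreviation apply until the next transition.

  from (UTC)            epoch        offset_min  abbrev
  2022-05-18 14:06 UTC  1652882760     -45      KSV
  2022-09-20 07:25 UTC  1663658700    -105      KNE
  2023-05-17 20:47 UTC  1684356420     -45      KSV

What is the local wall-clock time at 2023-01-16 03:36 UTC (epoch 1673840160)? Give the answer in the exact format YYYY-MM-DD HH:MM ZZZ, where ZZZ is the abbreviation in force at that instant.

2023-01-16 01:51 KNE

Query: 2023-01-16 03:36 UTC
Rule 2/3 (KNE, -01:45): 2022-09-20 07:25 UTC ≤ query < 2023-05-17 20:47 UTC
3·60 + 36 - 105 = 111 min
111 = 0·1440 + 111; 111 = 1·60 + 51 → 01:51, same day
→ 2023-01-16 01:51 KNE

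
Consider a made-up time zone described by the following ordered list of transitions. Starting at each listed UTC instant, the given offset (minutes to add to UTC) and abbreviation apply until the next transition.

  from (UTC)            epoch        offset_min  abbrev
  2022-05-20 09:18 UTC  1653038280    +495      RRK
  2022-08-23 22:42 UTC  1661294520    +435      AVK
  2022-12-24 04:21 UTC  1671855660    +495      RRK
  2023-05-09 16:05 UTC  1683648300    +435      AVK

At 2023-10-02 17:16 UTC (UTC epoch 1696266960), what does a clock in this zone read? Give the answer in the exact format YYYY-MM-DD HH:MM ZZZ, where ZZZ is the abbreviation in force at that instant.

Query: 2023-10-02 17:16 UTC
Rule 4/4 (AVK, +07:15): 2023-05-09 16:05 UTC ≤ query < +∞
17·60 + 16 + 435 = 1471 min
1471 = 1·1440 + 31; 31 = 0·60 + 31 → 00:31, 2023-10-02 + 1 day = 2023-10-03
→ 2023-10-03 00:31 AVK

2023-10-03 00:31 AVK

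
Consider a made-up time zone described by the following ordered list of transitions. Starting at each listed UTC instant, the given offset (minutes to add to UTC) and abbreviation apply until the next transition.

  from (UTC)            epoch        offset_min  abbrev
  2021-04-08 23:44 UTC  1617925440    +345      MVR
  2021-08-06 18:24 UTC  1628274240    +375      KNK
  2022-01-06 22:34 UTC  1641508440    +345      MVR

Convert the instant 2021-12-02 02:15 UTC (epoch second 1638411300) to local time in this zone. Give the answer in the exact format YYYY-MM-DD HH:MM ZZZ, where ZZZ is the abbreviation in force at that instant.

2021-12-02 08:30 KNK

Query: 2021-12-02 02:15 UTC
Rule 2/3 (KNK, +06:15): 2021-08-06 18:24 UTC ≤ query < 2022-01-06 22:34 UTC
2·60 + 15 + 375 = 510 min
510 = 0·1440 + 510; 510 = 8·60 + 30 → 08:30, same day
→ 2021-12-02 08:30 KNK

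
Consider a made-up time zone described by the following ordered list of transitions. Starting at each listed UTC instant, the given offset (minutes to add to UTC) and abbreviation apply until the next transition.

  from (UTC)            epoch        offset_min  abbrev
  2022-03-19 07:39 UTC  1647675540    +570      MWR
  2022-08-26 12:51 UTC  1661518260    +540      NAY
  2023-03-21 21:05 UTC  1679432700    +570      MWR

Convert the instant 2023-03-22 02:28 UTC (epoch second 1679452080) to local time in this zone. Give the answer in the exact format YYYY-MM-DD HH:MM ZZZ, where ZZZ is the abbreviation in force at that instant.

2023-03-22 11:58 MWR

Query: 2023-03-22 02:28 UTC
Rule 3/3 (MWR, +09:30): 2023-03-21 21:05 UTC ≤ query < +∞
2·60 + 28 + 570 = 718 min
718 = 0·1440 + 718; 718 = 11·60 + 58 → 11:58, same day
→ 2023-03-22 11:58 MWR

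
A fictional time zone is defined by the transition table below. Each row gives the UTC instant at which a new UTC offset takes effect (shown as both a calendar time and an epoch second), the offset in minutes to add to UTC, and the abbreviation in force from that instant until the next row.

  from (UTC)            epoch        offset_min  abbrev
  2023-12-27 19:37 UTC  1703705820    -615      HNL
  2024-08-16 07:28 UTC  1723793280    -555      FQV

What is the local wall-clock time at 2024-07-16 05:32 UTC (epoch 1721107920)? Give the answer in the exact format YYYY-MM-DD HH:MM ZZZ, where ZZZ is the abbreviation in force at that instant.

Query: 2024-07-16 05:32 UTC
Rule 1/2 (HNL, -10:15): 2023-12-27 19:37 UTC ≤ query < 2024-08-16 07:28 UTC
5·60 + 32 - 615 = -283 min
-283 = -1·1440 + 1157; 1157 = 19·60 + 17 → 19:17, 2024-07-16 - 1 day = 2024-07-15
→ 2024-07-15 19:17 HNL

2024-07-15 19:17 HNL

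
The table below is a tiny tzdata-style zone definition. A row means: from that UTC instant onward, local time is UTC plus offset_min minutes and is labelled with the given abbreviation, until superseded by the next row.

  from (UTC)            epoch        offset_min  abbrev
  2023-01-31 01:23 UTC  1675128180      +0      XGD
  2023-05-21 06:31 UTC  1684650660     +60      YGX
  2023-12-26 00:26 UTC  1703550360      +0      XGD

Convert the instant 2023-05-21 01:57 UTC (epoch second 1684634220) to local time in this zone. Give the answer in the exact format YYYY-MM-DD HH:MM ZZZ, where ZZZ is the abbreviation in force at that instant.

Query: 2023-05-21 01:57 UTC
Rule 1/3 (XGD, +00:00): 2023-01-31 01:23 UTC ≤ query < 2023-05-21 06:31 UTC
1·60 + 57 + 0 = 117 min
117 = 0·1440 + 117; 117 = 1·60 + 57 → 01:57, same day
→ 2023-05-21 01:57 XGD

2023-05-21 01:57 XGD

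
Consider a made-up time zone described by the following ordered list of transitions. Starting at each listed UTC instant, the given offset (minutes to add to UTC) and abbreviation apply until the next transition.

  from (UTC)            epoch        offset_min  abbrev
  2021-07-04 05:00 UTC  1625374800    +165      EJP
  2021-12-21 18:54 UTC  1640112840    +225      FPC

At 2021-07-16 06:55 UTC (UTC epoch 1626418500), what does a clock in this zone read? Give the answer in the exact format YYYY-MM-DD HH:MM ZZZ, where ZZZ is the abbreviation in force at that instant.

Query: 2021-07-16 06:55 UTC
Rule 1/2 (EJP, +02:45): 2021-07-04 05:00 UTC ≤ query < 2021-12-21 18:54 UTC
6·60 + 55 + 165 = 580 min
580 = 0·1440 + 580; 580 = 9·60 + 40 → 09:40, same day
→ 2021-07-16 09:40 EJP

2021-07-16 09:40 EJP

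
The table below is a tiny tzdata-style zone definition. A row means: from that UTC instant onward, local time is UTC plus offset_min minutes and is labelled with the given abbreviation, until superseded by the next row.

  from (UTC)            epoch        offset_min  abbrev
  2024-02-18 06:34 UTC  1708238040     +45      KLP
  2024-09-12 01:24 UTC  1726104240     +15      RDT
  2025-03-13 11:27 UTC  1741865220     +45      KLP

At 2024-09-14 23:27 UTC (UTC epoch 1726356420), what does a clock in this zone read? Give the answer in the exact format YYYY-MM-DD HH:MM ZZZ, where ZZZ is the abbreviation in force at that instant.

Query: 2024-09-14 23:27 UTC
Rule 2/3 (RDT, +00:15): 2024-09-12 01:24 UTC ≤ query < 2025-03-13 11:27 UTC
23·60 + 27 + 15 = 1422 min
1422 = 0·1440 + 1422; 1422 = 23·60 + 42 → 23:42, same day
→ 2024-09-14 23:42 RDT

2024-09-14 23:42 RDT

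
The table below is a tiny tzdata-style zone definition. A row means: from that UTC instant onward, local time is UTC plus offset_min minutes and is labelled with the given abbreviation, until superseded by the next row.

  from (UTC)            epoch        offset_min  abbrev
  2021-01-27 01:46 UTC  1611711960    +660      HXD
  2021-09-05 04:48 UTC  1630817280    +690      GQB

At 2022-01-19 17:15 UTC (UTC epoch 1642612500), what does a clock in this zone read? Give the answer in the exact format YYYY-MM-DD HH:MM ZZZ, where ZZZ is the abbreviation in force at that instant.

Query: 2022-01-19 17:15 UTC
Rule 2/2 (GQB, +11:30): 2021-09-05 04:48 UTC ≤ query < +∞
17·60 + 15 + 690 = 1725 min
1725 = 1·1440 + 285; 285 = 4·60 + 45 → 04:45, 2022-01-19 + 1 day = 2022-01-20
→ 2022-01-20 04:45 GQB

2022-01-20 04:45 GQB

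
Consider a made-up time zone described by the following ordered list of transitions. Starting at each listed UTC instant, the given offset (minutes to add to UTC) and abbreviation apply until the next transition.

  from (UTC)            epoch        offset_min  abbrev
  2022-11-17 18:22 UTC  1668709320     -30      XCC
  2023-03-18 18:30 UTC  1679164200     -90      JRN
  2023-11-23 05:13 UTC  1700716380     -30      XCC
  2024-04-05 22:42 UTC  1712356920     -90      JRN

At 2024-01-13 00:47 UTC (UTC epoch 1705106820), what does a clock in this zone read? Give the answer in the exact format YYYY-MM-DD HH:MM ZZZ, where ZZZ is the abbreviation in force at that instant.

Query: 2024-01-13 00:47 UTC
Rule 3/4 (XCC, -00:30): 2023-11-23 05:13 UTC ≤ query < 2024-04-05 22:42 UTC
0·60 + 47 - 30 = 17 min
17 = 0·1440 + 17; 17 = 0·60 + 17 → 00:17, same day
→ 2024-01-13 00:17 XCC

2024-01-13 00:17 XCC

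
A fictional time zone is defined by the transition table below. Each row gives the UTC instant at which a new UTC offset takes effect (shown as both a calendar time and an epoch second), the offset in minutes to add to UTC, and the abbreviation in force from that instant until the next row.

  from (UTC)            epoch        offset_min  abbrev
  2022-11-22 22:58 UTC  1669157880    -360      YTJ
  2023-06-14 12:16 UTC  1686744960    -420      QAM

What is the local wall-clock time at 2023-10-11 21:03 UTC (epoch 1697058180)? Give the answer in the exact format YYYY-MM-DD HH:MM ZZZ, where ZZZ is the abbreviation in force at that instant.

2023-10-11 14:03 QAM

Query: 2023-10-11 21:03 UTC
Rule 2/2 (QAM, -07:00): 2023-06-14 12:16 UTC ≤ query < +∞
21·60 + 3 - 420 = 843 min
843 = 0·1440 + 843; 843 = 14·60 + 3 → 14:03, same day
→ 2023-10-11 14:03 QAM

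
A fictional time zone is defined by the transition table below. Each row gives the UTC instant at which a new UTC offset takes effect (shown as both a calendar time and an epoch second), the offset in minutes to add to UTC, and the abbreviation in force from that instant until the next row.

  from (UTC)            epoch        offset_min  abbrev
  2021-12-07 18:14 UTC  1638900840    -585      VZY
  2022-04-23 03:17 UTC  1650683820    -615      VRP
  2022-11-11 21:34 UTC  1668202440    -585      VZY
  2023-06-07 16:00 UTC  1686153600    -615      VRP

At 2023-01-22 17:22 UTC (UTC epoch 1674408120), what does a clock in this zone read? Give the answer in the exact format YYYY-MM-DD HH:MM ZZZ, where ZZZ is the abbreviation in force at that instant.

2023-01-22 07:37 VZY

Query: 2023-01-22 17:22 UTC
Rule 3/4 (VZY, -09:45): 2022-11-11 21:34 UTC ≤ query < 2023-06-07 16:00 UTC
17·60 + 22 - 585 = 457 min
457 = 0·1440 + 457; 457 = 7·60 + 37 → 07:37, same day
→ 2023-01-22 07:37 VZY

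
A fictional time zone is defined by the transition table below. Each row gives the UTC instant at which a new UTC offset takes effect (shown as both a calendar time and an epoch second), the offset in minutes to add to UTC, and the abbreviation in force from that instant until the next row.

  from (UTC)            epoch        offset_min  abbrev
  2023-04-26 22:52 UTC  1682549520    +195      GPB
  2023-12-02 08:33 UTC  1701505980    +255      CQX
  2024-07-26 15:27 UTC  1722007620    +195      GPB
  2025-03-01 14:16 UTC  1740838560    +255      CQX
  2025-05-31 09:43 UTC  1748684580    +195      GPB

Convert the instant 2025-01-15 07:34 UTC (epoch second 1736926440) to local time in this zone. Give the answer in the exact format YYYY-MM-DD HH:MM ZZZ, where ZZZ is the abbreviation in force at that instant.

2025-01-15 10:49 GPB

Query: 2025-01-15 07:34 UTC
Rule 3/5 (GPB, +03:15): 2024-07-26 15:27 UTC ≤ query < 2025-03-01 14:16 UTC
7·60 + 34 + 195 = 649 min
649 = 0·1440 + 649; 649 = 10·60 + 49 → 10:49, same day
→ 2025-01-15 10:49 GPB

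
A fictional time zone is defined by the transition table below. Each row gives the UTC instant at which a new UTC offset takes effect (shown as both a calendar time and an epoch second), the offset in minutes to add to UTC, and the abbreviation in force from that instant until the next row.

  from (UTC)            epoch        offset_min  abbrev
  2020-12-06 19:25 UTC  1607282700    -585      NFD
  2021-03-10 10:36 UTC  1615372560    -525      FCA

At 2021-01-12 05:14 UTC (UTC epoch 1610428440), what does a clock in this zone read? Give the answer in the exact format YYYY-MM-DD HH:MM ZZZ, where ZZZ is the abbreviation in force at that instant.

2021-01-11 19:29 NFD

Query: 2021-01-12 05:14 UTC
Rule 1/2 (NFD, -09:45): 2020-12-06 19:25 UTC ≤ query < 2021-03-10 10:36 UTC
5·60 + 14 - 585 = -271 min
-271 = -1·1440 + 1169; 1169 = 19·60 + 29 → 19:29, 2021-01-12 - 1 day = 2021-01-11
→ 2021-01-11 19:29 NFD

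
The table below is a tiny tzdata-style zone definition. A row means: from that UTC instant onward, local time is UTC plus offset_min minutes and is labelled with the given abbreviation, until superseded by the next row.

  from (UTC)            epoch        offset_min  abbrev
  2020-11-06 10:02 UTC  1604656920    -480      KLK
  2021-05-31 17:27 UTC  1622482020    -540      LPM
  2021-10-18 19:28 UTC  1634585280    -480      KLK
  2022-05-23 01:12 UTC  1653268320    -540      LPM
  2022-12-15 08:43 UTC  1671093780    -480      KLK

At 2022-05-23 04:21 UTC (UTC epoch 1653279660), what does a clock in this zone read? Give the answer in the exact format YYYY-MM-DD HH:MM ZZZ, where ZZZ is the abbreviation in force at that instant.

2022-05-22 19:21 LPM

Query: 2022-05-23 04:21 UTC
Rule 4/5 (LPM, -09:00): 2022-05-23 01:12 UTC ≤ query < 2022-12-15 08:43 UTC
4·60 + 21 - 540 = -279 min
-279 = -1·1440 + 1161; 1161 = 19·60 + 21 → 19:21, 2022-05-23 - 1 day = 2022-05-22
→ 2022-05-22 19:21 LPM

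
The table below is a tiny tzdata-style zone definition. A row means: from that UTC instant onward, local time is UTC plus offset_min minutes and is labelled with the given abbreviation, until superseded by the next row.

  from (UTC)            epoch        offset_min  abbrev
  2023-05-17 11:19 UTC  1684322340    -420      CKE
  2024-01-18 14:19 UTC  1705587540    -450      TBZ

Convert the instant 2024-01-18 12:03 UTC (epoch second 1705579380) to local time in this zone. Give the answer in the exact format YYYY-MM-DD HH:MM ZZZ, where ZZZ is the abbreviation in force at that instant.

Query: 2024-01-18 12:03 UTC
Rule 1/2 (CKE, -07:00): 2023-05-17 11:19 UTC ≤ query < 2024-01-18 14:19 UTC
12·60 + 3 - 420 = 303 min
303 = 0·1440 + 303; 303 = 5·60 + 3 → 05:03, same day
→ 2024-01-18 05:03 CKE

2024-01-18 05:03 CKE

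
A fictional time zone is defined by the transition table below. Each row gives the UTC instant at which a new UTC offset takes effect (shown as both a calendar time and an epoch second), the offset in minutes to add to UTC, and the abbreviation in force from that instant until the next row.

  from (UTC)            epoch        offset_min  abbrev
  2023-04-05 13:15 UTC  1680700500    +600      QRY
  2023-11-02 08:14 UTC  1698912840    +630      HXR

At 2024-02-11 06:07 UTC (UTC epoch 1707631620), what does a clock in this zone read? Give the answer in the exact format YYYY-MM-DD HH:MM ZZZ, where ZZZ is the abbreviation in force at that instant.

Query: 2024-02-11 06:07 UTC
Rule 2/2 (HXR, +10:30): 2023-11-02 08:14 UTC ≤ query < +∞
6·60 + 7 + 630 = 997 min
997 = 0·1440 + 997; 997 = 16·60 + 37 → 16:37, same day
→ 2024-02-11 16:37 HXR

2024-02-11 16:37 HXR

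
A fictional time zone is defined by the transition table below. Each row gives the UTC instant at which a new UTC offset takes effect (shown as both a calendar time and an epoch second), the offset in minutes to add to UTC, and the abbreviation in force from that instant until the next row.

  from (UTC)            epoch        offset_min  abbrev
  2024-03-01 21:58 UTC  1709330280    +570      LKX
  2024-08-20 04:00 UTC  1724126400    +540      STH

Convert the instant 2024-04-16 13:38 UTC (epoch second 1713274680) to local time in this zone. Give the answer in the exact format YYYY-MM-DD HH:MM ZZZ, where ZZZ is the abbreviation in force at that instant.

Query: 2024-04-16 13:38 UTC
Rule 1/2 (LKX, +09:30): 2024-03-01 21:58 UTC ≤ query < 2024-08-20 04:00 UTC
13·60 + 38 + 570 = 1388 min
1388 = 0·1440 + 1388; 1388 = 23·60 + 8 → 23:08, same day
→ 2024-04-16 23:08 LKX

2024-04-16 23:08 LKX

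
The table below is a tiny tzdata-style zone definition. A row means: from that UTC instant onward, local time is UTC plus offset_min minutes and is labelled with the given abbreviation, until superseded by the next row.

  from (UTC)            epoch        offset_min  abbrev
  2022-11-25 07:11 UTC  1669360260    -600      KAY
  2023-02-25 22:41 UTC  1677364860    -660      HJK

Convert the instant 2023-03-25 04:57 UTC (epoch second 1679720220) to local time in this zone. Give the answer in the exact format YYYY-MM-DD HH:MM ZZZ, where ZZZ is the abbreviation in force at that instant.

2023-03-24 17:57 HJK

Query: 2023-03-25 04:57 UTC
Rule 2/2 (HJK, -11:00): 2023-02-25 22:41 UTC ≤ query < +∞
4·60 + 57 - 660 = -363 min
-363 = -1·1440 + 1077; 1077 = 17·60 + 57 → 17:57, 2023-03-25 - 1 day = 2023-03-24
→ 2023-03-24 17:57 HJK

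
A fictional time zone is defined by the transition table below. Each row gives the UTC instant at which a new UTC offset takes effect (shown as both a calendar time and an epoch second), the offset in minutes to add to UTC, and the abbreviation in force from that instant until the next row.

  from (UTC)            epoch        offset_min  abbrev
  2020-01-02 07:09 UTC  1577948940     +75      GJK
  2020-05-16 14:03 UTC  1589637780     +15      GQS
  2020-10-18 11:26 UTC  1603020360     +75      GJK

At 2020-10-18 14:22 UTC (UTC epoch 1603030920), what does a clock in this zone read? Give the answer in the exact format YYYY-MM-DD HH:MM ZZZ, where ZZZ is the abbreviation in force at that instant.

Query: 2020-10-18 14:22 UTC
Rule 3/3 (GJK, +01:15): 2020-10-18 11:26 UTC ≤ query < +∞
14·60 + 22 + 75 = 937 min
937 = 0·1440 + 937; 937 = 15·60 + 37 → 15:37, same day
→ 2020-10-18 15:37 GJK

2020-10-18 15:37 GJK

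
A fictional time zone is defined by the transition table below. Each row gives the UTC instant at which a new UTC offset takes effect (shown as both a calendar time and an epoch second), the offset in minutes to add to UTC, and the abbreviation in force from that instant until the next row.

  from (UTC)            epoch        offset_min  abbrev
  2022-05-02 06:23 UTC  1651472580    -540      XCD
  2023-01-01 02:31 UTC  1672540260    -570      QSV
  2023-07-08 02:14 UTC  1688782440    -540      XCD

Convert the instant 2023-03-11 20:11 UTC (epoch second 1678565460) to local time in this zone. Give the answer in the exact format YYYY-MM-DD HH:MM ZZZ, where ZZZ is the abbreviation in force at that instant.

2023-03-11 10:41 QSV

Query: 2023-03-11 20:11 UTC
Rule 2/3 (QSV, -09:30): 2023-01-01 02:31 UTC ≤ query < 2023-07-08 02:14 UTC
20·60 + 11 - 570 = 641 min
641 = 0·1440 + 641; 641 = 10·60 + 41 → 10:41, same day
→ 2023-03-11 10:41 QSV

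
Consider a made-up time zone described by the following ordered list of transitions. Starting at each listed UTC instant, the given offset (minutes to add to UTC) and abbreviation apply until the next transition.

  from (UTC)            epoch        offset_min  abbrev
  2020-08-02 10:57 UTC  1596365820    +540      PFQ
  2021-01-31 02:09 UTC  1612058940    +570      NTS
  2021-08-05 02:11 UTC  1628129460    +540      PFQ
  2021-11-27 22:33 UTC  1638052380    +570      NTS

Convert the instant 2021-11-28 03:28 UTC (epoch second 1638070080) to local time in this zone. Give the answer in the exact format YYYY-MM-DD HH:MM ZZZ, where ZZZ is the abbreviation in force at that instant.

Query: 2021-11-28 03:28 UTC
Rule 4/4 (NTS, +09:30): 2021-11-27 22:33 UTC ≤ query < +∞
3·60 + 28 + 570 = 778 min
778 = 0·1440 + 778; 778 = 12·60 + 58 → 12:58, same day
→ 2021-11-28 12:58 NTS

2021-11-28 12:58 NTS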